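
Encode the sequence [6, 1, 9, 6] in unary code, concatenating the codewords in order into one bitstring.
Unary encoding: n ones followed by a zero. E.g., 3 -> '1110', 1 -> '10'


Encode each number as n ones followed by a terminating 0:
  6 -> 1111110 (7 bits)
  1 -> 10 (2 bits)
  9 -> 1111111110 (10 bits)
  6 -> 1111110 (7 bits)
Total length = 7 + 2 + 10 + 7 = 26 bits.

Unary([6, 1, 9, 6]) = 11111101011111111101111110 (26 bits)


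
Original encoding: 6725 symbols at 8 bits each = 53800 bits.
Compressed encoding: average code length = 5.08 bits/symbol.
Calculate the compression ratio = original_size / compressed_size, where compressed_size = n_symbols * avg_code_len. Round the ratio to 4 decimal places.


original_size = n_symbols * orig_bits = 6725 * 8 = 53800 bits
compressed_size = n_symbols * avg_code_len = 6725 * 5.08 = 34163.0 bits
ratio = original_size / compressed_size = 53800 / 34163.0 = 1.5748

Compression ratio = 1.5748


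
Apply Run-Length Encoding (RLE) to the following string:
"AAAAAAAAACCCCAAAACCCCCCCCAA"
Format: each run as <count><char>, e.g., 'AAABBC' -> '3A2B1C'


Scanning runs left to right:
  i=0: run of 'A' x 9 -> '9A'
  i=9: run of 'C' x 4 -> '4C'
  i=13: run of 'A' x 4 -> '4A'
  i=17: run of 'C' x 8 -> '8C'
  i=25: run of 'A' x 2 -> '2A'

RLE = 9A4C4A8C2A


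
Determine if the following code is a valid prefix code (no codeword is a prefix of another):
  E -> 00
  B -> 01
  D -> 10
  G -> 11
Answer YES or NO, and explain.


Checking each pair (does one codeword prefix another?):
  E='00' vs B='01': no prefix
  E='00' vs D='10': no prefix
  E='00' vs G='11': no prefix
  B='01' vs E='00': no prefix
  B='01' vs D='10': no prefix
  B='01' vs G='11': no prefix
  D='10' vs E='00': no prefix
  D='10' vs B='01': no prefix
  D='10' vs G='11': no prefix
  G='11' vs E='00': no prefix
  G='11' vs B='01': no prefix
  G='11' vs D='10': no prefix
No violation found over all pairs.

YES -- this is a valid prefix code. No codeword is a prefix of any other codeword.


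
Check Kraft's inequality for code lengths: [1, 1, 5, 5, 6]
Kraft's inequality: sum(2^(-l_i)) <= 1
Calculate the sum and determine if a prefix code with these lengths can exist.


Sum = 2^(-1) + 2^(-1) + 2^(-5) + 2^(-5) + 2^(-6)
    = 0.5 + 0.5 + 0.03125 + 0.03125 + 0.015625
    = 69/64 = 1.078125
Since 1.078125 > 1, Kraft's inequality is NOT satisfied.
A prefix code with these lengths CANNOT exist.

Kraft sum = 1.078125. Not satisfied.


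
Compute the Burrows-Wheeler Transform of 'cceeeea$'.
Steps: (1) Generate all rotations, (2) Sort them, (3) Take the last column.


Rotations (sorted):
  0: $cceeeea -> last char: a
  1: a$cceeee -> last char: e
  2: cceeeea$ -> last char: $
  3: ceeeea$c -> last char: c
  4: ea$cceee -> last char: e
  5: eea$ccee -> last char: e
  6: eeea$cce -> last char: e
  7: eeeea$cc -> last char: c


BWT = ae$ceeec


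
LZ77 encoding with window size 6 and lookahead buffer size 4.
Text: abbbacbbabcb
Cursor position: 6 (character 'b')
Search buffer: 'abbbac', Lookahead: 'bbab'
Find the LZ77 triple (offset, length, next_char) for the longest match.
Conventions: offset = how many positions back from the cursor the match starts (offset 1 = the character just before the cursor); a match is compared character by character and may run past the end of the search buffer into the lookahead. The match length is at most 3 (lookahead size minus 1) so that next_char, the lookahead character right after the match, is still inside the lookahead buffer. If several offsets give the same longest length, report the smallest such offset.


Try each offset into the search buffer:
  offset=1 (pos 5, char 'c'): match length 0
  offset=2 (pos 4, char 'a'): match length 0
  offset=3 (pos 3, char 'b'): match length 1
  offset=4 (pos 2, char 'b'): match length 3
  offset=5 (pos 1, char 'b'): match length 2
  offset=6 (pos 0, char 'a'): match length 0
Longest match has length 3 at offset 4.
next_char = character at position 6 + 3 = 9 -> 'b'

Best match: offset=4, length=3 (matching 'bba' starting at position 2)
LZ77 triple: (4, 3, 'b')


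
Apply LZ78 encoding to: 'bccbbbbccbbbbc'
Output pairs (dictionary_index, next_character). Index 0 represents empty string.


LZ78 encoding steps:
Dictionary: {0: ''}
Step 1: w='' (idx 0), next='b' -> output (0, 'b'), add 'b' as idx 1
Step 2: w='' (idx 0), next='c' -> output (0, 'c'), add 'c' as idx 2
Step 3: w='c' (idx 2), next='b' -> output (2, 'b'), add 'cb' as idx 3
Step 4: w='b' (idx 1), next='b' -> output (1, 'b'), add 'bb' as idx 4
Step 5: w='b' (idx 1), next='c' -> output (1, 'c'), add 'bc' as idx 5
Step 6: w='cb' (idx 3), next='b' -> output (3, 'b'), add 'cbb' as idx 6
Step 7: w='bb' (idx 4), next='c' -> output (4, 'c'), add 'bbc' as idx 7


Encoded: [(0, 'b'), (0, 'c'), (2, 'b'), (1, 'b'), (1, 'c'), (3, 'b'), (4, 'c')]


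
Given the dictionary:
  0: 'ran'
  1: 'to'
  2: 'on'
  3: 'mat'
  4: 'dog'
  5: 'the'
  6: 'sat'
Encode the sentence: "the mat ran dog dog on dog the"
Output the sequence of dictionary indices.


Look up each word in the dictionary:
  'the' -> 5
  'mat' -> 3
  'ran' -> 0
  'dog' -> 4
  'dog' -> 4
  'on' -> 2
  'dog' -> 4
  'the' -> 5

Encoded: [5, 3, 0, 4, 4, 2, 4, 5]


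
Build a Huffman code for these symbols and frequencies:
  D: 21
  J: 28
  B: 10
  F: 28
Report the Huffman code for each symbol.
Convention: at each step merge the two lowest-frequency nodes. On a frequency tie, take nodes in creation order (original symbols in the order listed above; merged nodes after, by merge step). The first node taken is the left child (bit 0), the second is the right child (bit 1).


Huffman tree construction:
Step 1: Merge B(10) + D(21) = 31
Step 2: Merge J(28) + F(28) = 56
Step 3: Merge (B+D)(31) + (J+F)(56) = 87
Read each symbol's code off the tree from the root (left child = 0, right child = 1).

Codes:
  D: 01 (length 2)
  J: 10 (length 2)
  B: 00 (length 2)
  F: 11 (length 2)
Average code length: 174/87 = 2.0000 bits/symbol


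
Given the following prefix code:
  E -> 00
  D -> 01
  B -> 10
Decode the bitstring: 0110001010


Decoding step by step:
Bits 01 -> D
Bits 10 -> B
Bits 00 -> E
Bits 10 -> B
Bits 10 -> B


Decoded message: DBEBB


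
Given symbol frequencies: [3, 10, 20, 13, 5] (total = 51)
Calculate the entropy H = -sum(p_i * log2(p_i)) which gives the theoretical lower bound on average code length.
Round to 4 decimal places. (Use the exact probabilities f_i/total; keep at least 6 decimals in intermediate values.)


Per-symbol terms -p_i * log2(p_i) with p_i = f_i/51:
  p = 3/51 = 0.058824: log2(p) = -4.087463, -p*log2(p) = 0.240439
  p = 10/51 = 0.196078: log2(p) = -2.350497, -p*log2(p) = 0.460882
  p = 20/51 = 0.392157: log2(p) = -1.350497, -p*log2(p) = 0.529607
  p = 13/51 = 0.254902: log2(p) = -1.971986, -p*log2(p) = 0.502663
  p = 5/51 = 0.098039: log2(p) = -3.350497, -p*log2(p) = 0.328480
H = 0.240439 + 0.460882 + 0.529607 + 0.502663 + 0.328480 = 2.062071

H = 2.0621 bits/symbol


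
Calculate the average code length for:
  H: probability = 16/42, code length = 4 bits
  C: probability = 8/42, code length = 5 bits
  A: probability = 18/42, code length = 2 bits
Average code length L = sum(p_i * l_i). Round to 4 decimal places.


Weighted contributions p_i * l_i:
  H: (16/42) * 4 = 64/42
  C: (8/42) * 5 = 40/42
  A: (18/42) * 2 = 36/42
Sum = (64 + 40 + 36)/42 = 140/42

L = 140/42 = 3.3333 bits/symbol


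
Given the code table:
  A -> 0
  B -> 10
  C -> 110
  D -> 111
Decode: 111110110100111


Decoding:
111 -> D
110 -> C
110 -> C
10 -> B
0 -> A
111 -> D


Result: DCCBAD


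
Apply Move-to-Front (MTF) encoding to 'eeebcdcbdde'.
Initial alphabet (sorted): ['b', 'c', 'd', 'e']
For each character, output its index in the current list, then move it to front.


MTF encoding:
'e': index 3 in ['b', 'c', 'd', 'e'] -> ['e', 'b', 'c', 'd']
'e': index 0 in ['e', 'b', 'c', 'd'] -> ['e', 'b', 'c', 'd']
'e': index 0 in ['e', 'b', 'c', 'd'] -> ['e', 'b', 'c', 'd']
'b': index 1 in ['e', 'b', 'c', 'd'] -> ['b', 'e', 'c', 'd']
'c': index 2 in ['b', 'e', 'c', 'd'] -> ['c', 'b', 'e', 'd']
'd': index 3 in ['c', 'b', 'e', 'd'] -> ['d', 'c', 'b', 'e']
'c': index 1 in ['d', 'c', 'b', 'e'] -> ['c', 'd', 'b', 'e']
'b': index 2 in ['c', 'd', 'b', 'e'] -> ['b', 'c', 'd', 'e']
'd': index 2 in ['b', 'c', 'd', 'e'] -> ['d', 'b', 'c', 'e']
'd': index 0 in ['d', 'b', 'c', 'e'] -> ['d', 'b', 'c', 'e']
'e': index 3 in ['d', 'b', 'c', 'e'] -> ['e', 'd', 'b', 'c']


Output: [3, 0, 0, 1, 2, 3, 1, 2, 2, 0, 3]


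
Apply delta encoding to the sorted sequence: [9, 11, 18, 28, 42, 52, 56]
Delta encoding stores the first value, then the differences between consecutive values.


First value: 9
Deltas:
  11 - 9 = 2
  18 - 11 = 7
  28 - 18 = 10
  42 - 28 = 14
  52 - 42 = 10
  56 - 52 = 4


Delta encoded: [9, 2, 7, 10, 14, 10, 4]


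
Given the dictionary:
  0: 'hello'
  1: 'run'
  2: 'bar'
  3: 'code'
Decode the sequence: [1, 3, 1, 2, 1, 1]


Look up each index in the dictionary:
  1 -> 'run'
  3 -> 'code'
  1 -> 'run'
  2 -> 'bar'
  1 -> 'run'
  1 -> 'run'

Decoded: "run code run bar run run"


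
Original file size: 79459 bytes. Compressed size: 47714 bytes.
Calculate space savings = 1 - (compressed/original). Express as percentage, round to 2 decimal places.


ratio = compressed/original = 47714/79459 = 0.600486
savings = 1 - ratio = 1 - 0.600486 = 0.399514
as a percentage: 0.399514 * 100 = 39.95%

Space savings = 1 - 47714/79459 = 39.95%


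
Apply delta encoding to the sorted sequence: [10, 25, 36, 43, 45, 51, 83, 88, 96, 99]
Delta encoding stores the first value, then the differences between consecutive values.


First value: 10
Deltas:
  25 - 10 = 15
  36 - 25 = 11
  43 - 36 = 7
  45 - 43 = 2
  51 - 45 = 6
  83 - 51 = 32
  88 - 83 = 5
  96 - 88 = 8
  99 - 96 = 3


Delta encoded: [10, 15, 11, 7, 2, 6, 32, 5, 8, 3]


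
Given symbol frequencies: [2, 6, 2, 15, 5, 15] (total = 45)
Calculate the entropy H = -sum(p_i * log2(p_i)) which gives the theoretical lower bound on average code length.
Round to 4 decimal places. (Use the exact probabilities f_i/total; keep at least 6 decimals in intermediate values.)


Per-symbol terms -p_i * log2(p_i) with p_i = f_i/45:
  p = 2/45 = 0.044444: log2(p) = -4.491853, -p*log2(p) = 0.199638
  p = 6/45 = 0.133333: log2(p) = -2.906891, -p*log2(p) = 0.387585
  p = 2/45 = 0.044444: log2(p) = -4.491853, -p*log2(p) = 0.199638
  p = 15/45 = 0.333333: log2(p) = -1.584963, -p*log2(p) = 0.528321
  p = 5/45 = 0.111111: log2(p) = -3.169925, -p*log2(p) = 0.352214
  p = 15/45 = 0.333333: log2(p) = -1.584963, -p*log2(p) = 0.528321
H = 0.199638 + 0.387585 + 0.199638 + 0.528321 + 0.352214 + 0.528321 = 2.195717

H = 2.1957 bits/symbol


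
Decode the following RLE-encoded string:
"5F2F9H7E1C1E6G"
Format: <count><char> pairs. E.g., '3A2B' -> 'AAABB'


Expanding each <count><char> pair:
  5F -> 'FFFFF'
  2F -> 'FF'
  9H -> 'HHHHHHHHH'
  7E -> 'EEEEEEE'
  1C -> 'C'
  1E -> 'E'
  6G -> 'GGGGGG'

Decoded = FFFFFFFHHHHHHHHHEEEEEEECEGGGGGG


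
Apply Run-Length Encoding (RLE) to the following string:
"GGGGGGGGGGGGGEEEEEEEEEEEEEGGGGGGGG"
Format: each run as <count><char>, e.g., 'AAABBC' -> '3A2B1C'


Scanning runs left to right:
  i=0: run of 'G' x 13 -> '13G'
  i=13: run of 'E' x 13 -> '13E'
  i=26: run of 'G' x 8 -> '8G'

RLE = 13G13E8G


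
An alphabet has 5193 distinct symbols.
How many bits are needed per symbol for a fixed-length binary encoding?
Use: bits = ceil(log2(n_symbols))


log2(5193) = 12.3424
Bracket: 2^12 = 4096 < 5193 <= 2^13 = 8192
So ceil(log2(5193)) = 13

bits = ceil(log2(5193)) = ceil(12.3424) = 13 bits


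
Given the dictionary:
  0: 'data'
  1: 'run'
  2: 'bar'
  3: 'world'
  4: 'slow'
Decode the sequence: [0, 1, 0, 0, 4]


Look up each index in the dictionary:
  0 -> 'data'
  1 -> 'run'
  0 -> 'data'
  0 -> 'data'
  4 -> 'slow'

Decoded: "data run data data slow"


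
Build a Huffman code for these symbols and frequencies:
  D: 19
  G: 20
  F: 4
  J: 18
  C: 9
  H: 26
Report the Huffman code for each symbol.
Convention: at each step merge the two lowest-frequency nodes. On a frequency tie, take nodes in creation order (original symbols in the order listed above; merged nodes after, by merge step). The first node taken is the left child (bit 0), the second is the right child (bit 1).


Huffman tree construction:
Step 1: Merge F(4) + C(9) = 13
Step 2: Merge (F+C)(13) + J(18) = 31
Step 3: Merge D(19) + G(20) = 39
Step 4: Merge H(26) + ((F+C)+J)(31) = 57
Step 5: Merge (D+G)(39) + (H+((F+C)+J))(57) = 96
Read each symbol's code off the tree from the root (left child = 0, right child = 1).

Codes:
  D: 00 (length 2)
  G: 01 (length 2)
  F: 1100 (length 4)
  J: 111 (length 3)
  C: 1101 (length 4)
  H: 10 (length 2)
Average code length: 236/96 = 2.4583 bits/symbol


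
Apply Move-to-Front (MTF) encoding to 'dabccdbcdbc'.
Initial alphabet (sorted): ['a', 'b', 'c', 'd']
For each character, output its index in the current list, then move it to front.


MTF encoding:
'd': index 3 in ['a', 'b', 'c', 'd'] -> ['d', 'a', 'b', 'c']
'a': index 1 in ['d', 'a', 'b', 'c'] -> ['a', 'd', 'b', 'c']
'b': index 2 in ['a', 'd', 'b', 'c'] -> ['b', 'a', 'd', 'c']
'c': index 3 in ['b', 'a', 'd', 'c'] -> ['c', 'b', 'a', 'd']
'c': index 0 in ['c', 'b', 'a', 'd'] -> ['c', 'b', 'a', 'd']
'd': index 3 in ['c', 'b', 'a', 'd'] -> ['d', 'c', 'b', 'a']
'b': index 2 in ['d', 'c', 'b', 'a'] -> ['b', 'd', 'c', 'a']
'c': index 2 in ['b', 'd', 'c', 'a'] -> ['c', 'b', 'd', 'a']
'd': index 2 in ['c', 'b', 'd', 'a'] -> ['d', 'c', 'b', 'a']
'b': index 2 in ['d', 'c', 'b', 'a'] -> ['b', 'd', 'c', 'a']
'c': index 2 in ['b', 'd', 'c', 'a'] -> ['c', 'b', 'd', 'a']


Output: [3, 1, 2, 3, 0, 3, 2, 2, 2, 2, 2]


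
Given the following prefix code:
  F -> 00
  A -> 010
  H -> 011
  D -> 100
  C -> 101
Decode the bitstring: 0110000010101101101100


Decoding step by step:
Bits 011 -> H
Bits 00 -> F
Bits 00 -> F
Bits 010 -> A
Bits 101 -> C
Bits 101 -> C
Bits 101 -> C
Bits 100 -> D


Decoded message: HFFACCCD


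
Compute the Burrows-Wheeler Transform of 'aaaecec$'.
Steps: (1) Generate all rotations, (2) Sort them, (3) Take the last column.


Rotations (sorted):
  0: $aaaecec -> last char: c
  1: aaaecec$ -> last char: $
  2: aaecec$a -> last char: a
  3: aecec$aa -> last char: a
  4: c$aaaece -> last char: e
  5: cec$aaae -> last char: e
  6: ec$aaaec -> last char: c
  7: ecec$aaa -> last char: a


BWT = c$aaeeca


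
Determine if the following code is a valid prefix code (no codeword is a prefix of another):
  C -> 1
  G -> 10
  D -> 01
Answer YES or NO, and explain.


Checking each pair (does one codeword prefix another?):
  C='1' vs G='10': prefix -- VIOLATION

NO -- this is NOT a valid prefix code. C (1) is a prefix of G (10).


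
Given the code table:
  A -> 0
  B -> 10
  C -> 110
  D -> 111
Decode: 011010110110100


Decoding:
0 -> A
110 -> C
10 -> B
110 -> C
110 -> C
10 -> B
0 -> A


Result: ACBCCBA


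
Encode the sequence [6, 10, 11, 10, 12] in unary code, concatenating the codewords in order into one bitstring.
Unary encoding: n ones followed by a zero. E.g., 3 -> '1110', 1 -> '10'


Encode each number as n ones followed by a terminating 0:
  6 -> 1111110 (7 bits)
  10 -> 11111111110 (11 bits)
  11 -> 111111111110 (12 bits)
  10 -> 11111111110 (11 bits)
  12 -> 1111111111110 (13 bits)
Total length = 7 + 11 + 12 + 11 + 13 = 54 bits.

Unary([6, 10, 11, 10, 12]) = 111111011111111110111111111110111111111101111111111110 (54 bits)


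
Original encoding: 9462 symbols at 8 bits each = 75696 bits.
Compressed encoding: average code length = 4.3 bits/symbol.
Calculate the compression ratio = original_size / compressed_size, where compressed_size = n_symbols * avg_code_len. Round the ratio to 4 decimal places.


original_size = n_symbols * orig_bits = 9462 * 8 = 75696 bits
compressed_size = n_symbols * avg_code_len = 9462 * 4.3 = 40686.6 bits
ratio = original_size / compressed_size = 75696 / 40686.6 = 1.8605

Compression ratio = 1.8605


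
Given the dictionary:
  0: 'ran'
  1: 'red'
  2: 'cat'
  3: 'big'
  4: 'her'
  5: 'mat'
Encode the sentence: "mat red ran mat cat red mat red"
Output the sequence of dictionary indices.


Look up each word in the dictionary:
  'mat' -> 5
  'red' -> 1
  'ran' -> 0
  'mat' -> 5
  'cat' -> 2
  'red' -> 1
  'mat' -> 5
  'red' -> 1

Encoded: [5, 1, 0, 5, 2, 1, 5, 1]


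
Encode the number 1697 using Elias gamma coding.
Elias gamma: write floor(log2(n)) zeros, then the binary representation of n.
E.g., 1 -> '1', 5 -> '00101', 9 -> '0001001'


num_bits = floor(log2(1697)) + 1 = 11
leading_zeros = num_bits - 1 = 10
binary(1697) = 11010100001

Elias gamma(1697) = '0000000000' + '11010100001' = 000000000011010100001 (21 bits)


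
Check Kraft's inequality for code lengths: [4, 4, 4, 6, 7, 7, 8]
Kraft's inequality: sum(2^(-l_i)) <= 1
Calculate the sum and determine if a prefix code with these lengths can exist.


Sum = 2^(-4) + 2^(-4) + 2^(-4) + 2^(-6) + 2^(-7) + 2^(-7) + 2^(-8)
    = 0.0625 + 0.0625 + 0.0625 + 0.015625 + 0.0078125 + 0.0078125 + 0.00390625
    = 57/256 = 0.22265625
Since 0.22265625 <= 1, Kraft's inequality IS satisfied.
A prefix code with these lengths CAN exist.

Kraft sum = 0.22265625. Satisfied.


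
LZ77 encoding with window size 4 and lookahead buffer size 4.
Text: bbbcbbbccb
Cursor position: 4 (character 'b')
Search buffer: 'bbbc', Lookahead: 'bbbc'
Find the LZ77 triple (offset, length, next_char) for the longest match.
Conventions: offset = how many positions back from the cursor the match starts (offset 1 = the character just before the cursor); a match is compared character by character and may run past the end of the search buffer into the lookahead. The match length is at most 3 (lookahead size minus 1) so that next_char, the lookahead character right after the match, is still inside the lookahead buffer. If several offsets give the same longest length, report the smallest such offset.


Try each offset into the search buffer:
  offset=1 (pos 3, char 'c'): match length 0
  offset=2 (pos 2, char 'b'): match length 1
  offset=3 (pos 1, char 'b'): match length 2
  offset=4 (pos 0, char 'b'): match length 3
Longest match has length 3 at offset 4.
next_char = character at position 4 + 3 = 7 -> 'c'

Best match: offset=4, length=3 (matching 'bbb' starting at position 0)
LZ77 triple: (4, 3, 'c')


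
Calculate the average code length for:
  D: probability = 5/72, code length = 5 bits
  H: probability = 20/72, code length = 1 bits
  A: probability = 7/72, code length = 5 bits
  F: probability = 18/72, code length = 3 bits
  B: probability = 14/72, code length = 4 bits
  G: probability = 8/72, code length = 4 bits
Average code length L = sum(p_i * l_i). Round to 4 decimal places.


Weighted contributions p_i * l_i:
  D: (5/72) * 5 = 25/72
  H: (20/72) * 1 = 20/72
  A: (7/72) * 5 = 35/72
  F: (18/72) * 3 = 54/72
  B: (14/72) * 4 = 56/72
  G: (8/72) * 4 = 32/72
Sum = (25 + 20 + 35 + 54 + 56 + 32)/72 = 222/72

L = 222/72 = 3.0833 bits/symbol


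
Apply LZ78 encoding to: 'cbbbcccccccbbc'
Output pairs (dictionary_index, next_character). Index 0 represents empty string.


LZ78 encoding steps:
Dictionary: {0: ''}
Step 1: w='' (idx 0), next='c' -> output (0, 'c'), add 'c' as idx 1
Step 2: w='' (idx 0), next='b' -> output (0, 'b'), add 'b' as idx 2
Step 3: w='b' (idx 2), next='b' -> output (2, 'b'), add 'bb' as idx 3
Step 4: w='c' (idx 1), next='c' -> output (1, 'c'), add 'cc' as idx 4
Step 5: w='cc' (idx 4), next='c' -> output (4, 'c'), add 'ccc' as idx 5
Step 6: w='cc' (idx 4), next='b' -> output (4, 'b'), add 'ccb' as idx 6
Step 7: w='b' (idx 2), next='c' -> output (2, 'c'), add 'bc' as idx 7


Encoded: [(0, 'c'), (0, 'b'), (2, 'b'), (1, 'c'), (4, 'c'), (4, 'b'), (2, 'c')]


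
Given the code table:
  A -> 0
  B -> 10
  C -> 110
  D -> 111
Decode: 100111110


Decoding:
10 -> B
0 -> A
111 -> D
110 -> C


Result: BADC


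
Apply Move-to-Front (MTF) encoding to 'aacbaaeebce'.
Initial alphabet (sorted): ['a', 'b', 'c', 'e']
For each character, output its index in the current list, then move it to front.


MTF encoding:
'a': index 0 in ['a', 'b', 'c', 'e'] -> ['a', 'b', 'c', 'e']
'a': index 0 in ['a', 'b', 'c', 'e'] -> ['a', 'b', 'c', 'e']
'c': index 2 in ['a', 'b', 'c', 'e'] -> ['c', 'a', 'b', 'e']
'b': index 2 in ['c', 'a', 'b', 'e'] -> ['b', 'c', 'a', 'e']
'a': index 2 in ['b', 'c', 'a', 'e'] -> ['a', 'b', 'c', 'e']
'a': index 0 in ['a', 'b', 'c', 'e'] -> ['a', 'b', 'c', 'e']
'e': index 3 in ['a', 'b', 'c', 'e'] -> ['e', 'a', 'b', 'c']
'e': index 0 in ['e', 'a', 'b', 'c'] -> ['e', 'a', 'b', 'c']
'b': index 2 in ['e', 'a', 'b', 'c'] -> ['b', 'e', 'a', 'c']
'c': index 3 in ['b', 'e', 'a', 'c'] -> ['c', 'b', 'e', 'a']
'e': index 2 in ['c', 'b', 'e', 'a'] -> ['e', 'c', 'b', 'a']


Output: [0, 0, 2, 2, 2, 0, 3, 0, 2, 3, 2]


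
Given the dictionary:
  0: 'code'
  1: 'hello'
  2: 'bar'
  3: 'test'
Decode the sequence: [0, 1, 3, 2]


Look up each index in the dictionary:
  0 -> 'code'
  1 -> 'hello'
  3 -> 'test'
  2 -> 'bar'

Decoded: "code hello test bar"


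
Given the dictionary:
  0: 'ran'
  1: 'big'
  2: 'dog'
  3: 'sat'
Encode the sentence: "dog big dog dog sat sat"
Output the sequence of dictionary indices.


Look up each word in the dictionary:
  'dog' -> 2
  'big' -> 1
  'dog' -> 2
  'dog' -> 2
  'sat' -> 3
  'sat' -> 3

Encoded: [2, 1, 2, 2, 3, 3]


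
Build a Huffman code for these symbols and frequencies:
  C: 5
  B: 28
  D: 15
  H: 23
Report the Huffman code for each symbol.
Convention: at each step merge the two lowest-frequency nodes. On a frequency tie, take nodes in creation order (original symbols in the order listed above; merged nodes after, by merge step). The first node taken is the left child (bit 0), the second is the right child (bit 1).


Huffman tree construction:
Step 1: Merge C(5) + D(15) = 20
Step 2: Merge (C+D)(20) + H(23) = 43
Step 3: Merge B(28) + ((C+D)+H)(43) = 71
Read each symbol's code off the tree from the root (left child = 0, right child = 1).

Codes:
  C: 100 (length 3)
  B: 0 (length 1)
  D: 101 (length 3)
  H: 11 (length 2)
Average code length: 134/71 = 1.8873 bits/symbol


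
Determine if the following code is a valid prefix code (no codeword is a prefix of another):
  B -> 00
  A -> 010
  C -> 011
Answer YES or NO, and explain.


Checking each pair (does one codeword prefix another?):
  B='00' vs A='010': no prefix
  B='00' vs C='011': no prefix
  A='010' vs B='00': no prefix
  A='010' vs C='011': no prefix
  C='011' vs B='00': no prefix
  C='011' vs A='010': no prefix
No violation found over all pairs.

YES -- this is a valid prefix code. No codeword is a prefix of any other codeword.


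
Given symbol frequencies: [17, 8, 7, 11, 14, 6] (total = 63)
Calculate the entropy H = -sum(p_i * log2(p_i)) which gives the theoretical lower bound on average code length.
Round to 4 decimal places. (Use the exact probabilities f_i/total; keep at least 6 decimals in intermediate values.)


Per-symbol terms -p_i * log2(p_i) with p_i = f_i/63:
  p = 17/63 = 0.269841: log2(p) = -1.889817, -p*log2(p) = 0.509951
  p = 8/63 = 0.126984: log2(p) = -2.977280, -p*log2(p) = 0.378067
  p = 7/63 = 0.111111: log2(p) = -3.169925, -p*log2(p) = 0.352214
  p = 11/63 = 0.174603: log2(p) = -2.517848, -p*log2(p) = 0.439624
  p = 14/63 = 0.222222: log2(p) = -2.169925, -p*log2(p) = 0.482206
  p = 6/63 = 0.095238: log2(p) = -3.392317, -p*log2(p) = 0.323078
H = 0.509951 + 0.378067 + 0.352214 + 0.439624 + 0.482206 + 0.323078 = 2.485140

H = 2.4851 bits/symbol


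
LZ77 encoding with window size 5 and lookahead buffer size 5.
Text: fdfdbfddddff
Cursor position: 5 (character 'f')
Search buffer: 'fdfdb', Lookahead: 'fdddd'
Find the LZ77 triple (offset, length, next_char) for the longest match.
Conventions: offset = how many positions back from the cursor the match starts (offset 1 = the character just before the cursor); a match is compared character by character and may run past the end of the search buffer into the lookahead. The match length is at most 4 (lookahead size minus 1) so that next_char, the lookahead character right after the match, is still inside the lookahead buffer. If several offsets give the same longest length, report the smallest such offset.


Try each offset into the search buffer:
  offset=1 (pos 4, char 'b'): match length 0
  offset=2 (pos 3, char 'd'): match length 0
  offset=3 (pos 2, char 'f'): match length 2
  offset=4 (pos 1, char 'd'): match length 0
  offset=5 (pos 0, char 'f'): match length 2
Longest match has length 2, found at offsets 3, 5; take the smallest, offset 3.
next_char = character at position 5 + 2 = 7 -> 'd'

Best match: offset=3, length=2 (matching 'fd' starting at position 2)
LZ77 triple: (3, 2, 'd')


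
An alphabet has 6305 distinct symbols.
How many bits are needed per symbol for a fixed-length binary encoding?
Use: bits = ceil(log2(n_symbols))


log2(6305) = 12.6223
Bracket: 2^12 = 4096 < 6305 <= 2^13 = 8192
So ceil(log2(6305)) = 13

bits = ceil(log2(6305)) = ceil(12.6223) = 13 bits


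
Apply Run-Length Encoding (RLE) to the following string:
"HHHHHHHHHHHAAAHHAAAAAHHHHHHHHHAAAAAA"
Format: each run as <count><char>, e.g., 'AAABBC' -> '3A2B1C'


Scanning runs left to right:
  i=0: run of 'H' x 11 -> '11H'
  i=11: run of 'A' x 3 -> '3A'
  i=14: run of 'H' x 2 -> '2H'
  i=16: run of 'A' x 5 -> '5A'
  i=21: run of 'H' x 9 -> '9H'
  i=30: run of 'A' x 6 -> '6A'

RLE = 11H3A2H5A9H6A


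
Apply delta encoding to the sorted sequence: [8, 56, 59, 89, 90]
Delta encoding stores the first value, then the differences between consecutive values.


First value: 8
Deltas:
  56 - 8 = 48
  59 - 56 = 3
  89 - 59 = 30
  90 - 89 = 1


Delta encoded: [8, 48, 3, 30, 1]


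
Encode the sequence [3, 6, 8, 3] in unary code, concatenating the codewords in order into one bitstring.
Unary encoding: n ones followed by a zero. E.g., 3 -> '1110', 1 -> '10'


Encode each number as n ones followed by a terminating 0:
  3 -> 1110 (4 bits)
  6 -> 1111110 (7 bits)
  8 -> 111111110 (9 bits)
  3 -> 1110 (4 bits)
Total length = 4 + 7 + 9 + 4 = 24 bits.

Unary([3, 6, 8, 3]) = 111011111101111111101110 (24 bits)


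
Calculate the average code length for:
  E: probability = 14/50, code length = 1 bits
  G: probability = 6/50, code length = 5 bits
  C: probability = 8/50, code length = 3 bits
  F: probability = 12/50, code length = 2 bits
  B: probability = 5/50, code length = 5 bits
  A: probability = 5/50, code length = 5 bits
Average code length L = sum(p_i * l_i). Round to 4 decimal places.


Weighted contributions p_i * l_i:
  E: (14/50) * 1 = 14/50
  G: (6/50) * 5 = 30/50
  C: (8/50) * 3 = 24/50
  F: (12/50) * 2 = 24/50
  B: (5/50) * 5 = 25/50
  A: (5/50) * 5 = 25/50
Sum = (14 + 30 + 24 + 24 + 25 + 25)/50 = 142/50

L = 142/50 = 2.8400 bits/symbol


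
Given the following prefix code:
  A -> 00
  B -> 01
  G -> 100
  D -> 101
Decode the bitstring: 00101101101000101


Decoding step by step:
Bits 00 -> A
Bits 101 -> D
Bits 101 -> D
Bits 101 -> D
Bits 00 -> A
Bits 01 -> B
Bits 01 -> B


Decoded message: ADDDABB


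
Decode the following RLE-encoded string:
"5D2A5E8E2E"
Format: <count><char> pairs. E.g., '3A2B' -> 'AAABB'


Expanding each <count><char> pair:
  5D -> 'DDDDD'
  2A -> 'AA'
  5E -> 'EEEEE'
  8E -> 'EEEEEEEE'
  2E -> 'EE'

Decoded = DDDDDAAEEEEEEEEEEEEEEE


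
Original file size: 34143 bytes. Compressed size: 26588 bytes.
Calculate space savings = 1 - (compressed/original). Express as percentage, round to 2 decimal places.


ratio = compressed/original = 26588/34143 = 0.778725
savings = 1 - ratio = 1 - 0.778725 = 0.221275
as a percentage: 0.221275 * 100 = 22.13%

Space savings = 1 - 26588/34143 = 22.13%


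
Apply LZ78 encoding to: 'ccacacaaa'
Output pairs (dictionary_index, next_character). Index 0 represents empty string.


LZ78 encoding steps:
Dictionary: {0: ''}
Step 1: w='' (idx 0), next='c' -> output (0, 'c'), add 'c' as idx 1
Step 2: w='c' (idx 1), next='a' -> output (1, 'a'), add 'ca' as idx 2
Step 3: w='ca' (idx 2), next='c' -> output (2, 'c'), add 'cac' as idx 3
Step 4: w='' (idx 0), next='a' -> output (0, 'a'), add 'a' as idx 4
Step 5: w='a' (idx 4), next='a' -> output (4, 'a'), add 'aa' as idx 5


Encoded: [(0, 'c'), (1, 'a'), (2, 'c'), (0, 'a'), (4, 'a')]


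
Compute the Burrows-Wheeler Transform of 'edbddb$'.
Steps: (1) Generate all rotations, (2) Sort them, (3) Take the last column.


Rotations (sorted):
  0: $edbddb -> last char: b
  1: b$edbdd -> last char: d
  2: bddb$ed -> last char: d
  3: db$edbd -> last char: d
  4: dbddb$e -> last char: e
  5: ddb$edb -> last char: b
  6: edbddb$ -> last char: $


BWT = bdddeb$


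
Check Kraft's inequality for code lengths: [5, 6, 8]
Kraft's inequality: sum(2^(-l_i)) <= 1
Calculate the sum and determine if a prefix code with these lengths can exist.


Sum = 2^(-5) + 2^(-6) + 2^(-8)
    = 0.03125 + 0.015625 + 0.00390625
    = 13/256 = 0.05078125
Since 0.05078125 <= 1, Kraft's inequality IS satisfied.
A prefix code with these lengths CAN exist.

Kraft sum = 0.05078125. Satisfied.


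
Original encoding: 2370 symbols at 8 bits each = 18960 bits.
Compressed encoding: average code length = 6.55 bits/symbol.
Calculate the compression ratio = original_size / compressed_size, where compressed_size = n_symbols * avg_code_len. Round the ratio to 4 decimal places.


original_size = n_symbols * orig_bits = 2370 * 8 = 18960 bits
compressed_size = n_symbols * avg_code_len = 2370 * 6.55 = 15523.5 bits
ratio = original_size / compressed_size = 18960 / 15523.5 = 1.2214

Compression ratio = 1.2214


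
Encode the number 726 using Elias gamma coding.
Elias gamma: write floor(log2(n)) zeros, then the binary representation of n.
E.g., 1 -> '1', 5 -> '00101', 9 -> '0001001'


num_bits = floor(log2(726)) + 1 = 10
leading_zeros = num_bits - 1 = 9
binary(726) = 1011010110

Elias gamma(726) = '000000000' + '1011010110' = 0000000001011010110 (19 bits)


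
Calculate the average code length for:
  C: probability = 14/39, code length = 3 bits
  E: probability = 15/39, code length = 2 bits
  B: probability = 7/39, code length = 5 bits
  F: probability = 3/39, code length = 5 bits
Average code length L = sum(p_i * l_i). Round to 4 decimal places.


Weighted contributions p_i * l_i:
  C: (14/39) * 3 = 42/39
  E: (15/39) * 2 = 30/39
  B: (7/39) * 5 = 35/39
  F: (3/39) * 5 = 15/39
Sum = (42 + 30 + 35 + 15)/39 = 122/39

L = 122/39 = 3.1282 bits/symbol


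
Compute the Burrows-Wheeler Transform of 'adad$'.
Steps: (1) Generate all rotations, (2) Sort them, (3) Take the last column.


Rotations (sorted):
  0: $adad -> last char: d
  1: ad$ad -> last char: d
  2: adad$ -> last char: $
  3: d$ada -> last char: a
  4: dad$a -> last char: a


BWT = dd$aa


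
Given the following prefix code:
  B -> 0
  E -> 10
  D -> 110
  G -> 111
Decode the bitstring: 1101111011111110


Decoding step by step:
Bits 110 -> D
Bits 111 -> G
Bits 10 -> E
Bits 111 -> G
Bits 111 -> G
Bits 10 -> E


Decoded message: DGEGGE


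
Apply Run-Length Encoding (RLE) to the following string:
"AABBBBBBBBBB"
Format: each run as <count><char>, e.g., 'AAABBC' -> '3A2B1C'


Scanning runs left to right:
  i=0: run of 'A' x 2 -> '2A'
  i=2: run of 'B' x 10 -> '10B'

RLE = 2A10B


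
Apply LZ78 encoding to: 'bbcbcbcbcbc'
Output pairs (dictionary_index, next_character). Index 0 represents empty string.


LZ78 encoding steps:
Dictionary: {0: ''}
Step 1: w='' (idx 0), next='b' -> output (0, 'b'), add 'b' as idx 1
Step 2: w='b' (idx 1), next='c' -> output (1, 'c'), add 'bc' as idx 2
Step 3: w='bc' (idx 2), next='b' -> output (2, 'b'), add 'bcb' as idx 3
Step 4: w='' (idx 0), next='c' -> output (0, 'c'), add 'c' as idx 4
Step 5: w='bcb' (idx 3), next='c' -> output (3, 'c'), add 'bcbc' as idx 5


Encoded: [(0, 'b'), (1, 'c'), (2, 'b'), (0, 'c'), (3, 'c')]


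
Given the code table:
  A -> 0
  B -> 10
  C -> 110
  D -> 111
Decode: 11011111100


Decoding:
110 -> C
111 -> D
111 -> D
0 -> A
0 -> A


Result: CDDAA


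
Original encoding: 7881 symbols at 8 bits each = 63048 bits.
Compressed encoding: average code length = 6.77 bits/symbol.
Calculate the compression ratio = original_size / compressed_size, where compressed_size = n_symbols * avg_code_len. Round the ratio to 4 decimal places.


original_size = n_symbols * orig_bits = 7881 * 8 = 63048 bits
compressed_size = n_symbols * avg_code_len = 7881 * 6.77 = 53354.37 bits
ratio = original_size / compressed_size = 63048 / 53354.37 = 1.1817

Compression ratio = 1.1817


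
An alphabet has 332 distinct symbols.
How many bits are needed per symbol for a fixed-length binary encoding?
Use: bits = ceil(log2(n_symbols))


log2(332) = 8.375
Bracket: 2^8 = 256 < 332 <= 2^9 = 512
So ceil(log2(332)) = 9

bits = ceil(log2(332)) = ceil(8.375) = 9 bits


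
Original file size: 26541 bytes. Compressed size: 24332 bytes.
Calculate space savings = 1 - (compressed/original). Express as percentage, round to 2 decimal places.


ratio = compressed/original = 24332/26541 = 0.91677
savings = 1 - ratio = 1 - 0.91677 = 0.08323
as a percentage: 0.08323 * 100 = 8.32%

Space savings = 1 - 24332/26541 = 8.32%


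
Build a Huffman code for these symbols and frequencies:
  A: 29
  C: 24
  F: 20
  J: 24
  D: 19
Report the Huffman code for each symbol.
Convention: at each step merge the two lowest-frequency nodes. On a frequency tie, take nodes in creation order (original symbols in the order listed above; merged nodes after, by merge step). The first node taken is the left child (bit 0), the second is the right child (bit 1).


Huffman tree construction:
Step 1: Merge D(19) + F(20) = 39
Step 2: Merge C(24) + J(24) = 48
Step 3: Merge A(29) + (D+F)(39) = 68
Step 4: Merge (C+J)(48) + (A+(D+F))(68) = 116
Read each symbol's code off the tree from the root (left child = 0, right child = 1).

Codes:
  A: 10 (length 2)
  C: 00 (length 2)
  F: 111 (length 3)
  J: 01 (length 2)
  D: 110 (length 3)
Average code length: 271/116 = 2.3362 bits/symbol


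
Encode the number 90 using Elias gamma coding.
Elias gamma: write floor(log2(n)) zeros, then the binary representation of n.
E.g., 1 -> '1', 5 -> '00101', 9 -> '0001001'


num_bits = floor(log2(90)) + 1 = 7
leading_zeros = num_bits - 1 = 6
binary(90) = 1011010

Elias gamma(90) = '000000' + '1011010' = 0000001011010 (13 bits)


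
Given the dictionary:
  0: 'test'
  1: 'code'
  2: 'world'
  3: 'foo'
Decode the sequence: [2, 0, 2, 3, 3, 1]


Look up each index in the dictionary:
  2 -> 'world'
  0 -> 'test'
  2 -> 'world'
  3 -> 'foo'
  3 -> 'foo'
  1 -> 'code'

Decoded: "world test world foo foo code"


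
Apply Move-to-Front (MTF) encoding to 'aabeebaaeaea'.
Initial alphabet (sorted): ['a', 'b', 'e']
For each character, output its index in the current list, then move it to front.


MTF encoding:
'a': index 0 in ['a', 'b', 'e'] -> ['a', 'b', 'e']
'a': index 0 in ['a', 'b', 'e'] -> ['a', 'b', 'e']
'b': index 1 in ['a', 'b', 'e'] -> ['b', 'a', 'e']
'e': index 2 in ['b', 'a', 'e'] -> ['e', 'b', 'a']
'e': index 0 in ['e', 'b', 'a'] -> ['e', 'b', 'a']
'b': index 1 in ['e', 'b', 'a'] -> ['b', 'e', 'a']
'a': index 2 in ['b', 'e', 'a'] -> ['a', 'b', 'e']
'a': index 0 in ['a', 'b', 'e'] -> ['a', 'b', 'e']
'e': index 2 in ['a', 'b', 'e'] -> ['e', 'a', 'b']
'a': index 1 in ['e', 'a', 'b'] -> ['a', 'e', 'b']
'e': index 1 in ['a', 'e', 'b'] -> ['e', 'a', 'b']
'a': index 1 in ['e', 'a', 'b'] -> ['a', 'e', 'b']


Output: [0, 0, 1, 2, 0, 1, 2, 0, 2, 1, 1, 1]


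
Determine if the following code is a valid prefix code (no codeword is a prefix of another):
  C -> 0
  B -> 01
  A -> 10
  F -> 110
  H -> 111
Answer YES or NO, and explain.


Checking each pair (does one codeword prefix another?):
  C='0' vs B='01': prefix -- VIOLATION

NO -- this is NOT a valid prefix code. C (0) is a prefix of B (01).


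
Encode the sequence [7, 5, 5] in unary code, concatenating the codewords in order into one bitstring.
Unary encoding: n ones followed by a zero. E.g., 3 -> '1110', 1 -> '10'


Encode each number as n ones followed by a terminating 0:
  7 -> 11111110 (8 bits)
  5 -> 111110 (6 bits)
  5 -> 111110 (6 bits)
Total length = 8 + 6 + 6 = 20 bits.

Unary([7, 5, 5]) = 11111110111110111110 (20 bits)


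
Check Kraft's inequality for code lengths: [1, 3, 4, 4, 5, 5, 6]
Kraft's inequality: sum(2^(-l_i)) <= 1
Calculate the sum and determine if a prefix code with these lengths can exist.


Sum = 2^(-1) + 2^(-3) + 2^(-4) + 2^(-4) + 2^(-5) + 2^(-5) + 2^(-6)
    = 0.5 + 0.125 + 0.0625 + 0.0625 + 0.03125 + 0.03125 + 0.015625
    = 53/64 = 0.828125
Since 0.828125 <= 1, Kraft's inequality IS satisfied.
A prefix code with these lengths CAN exist.

Kraft sum = 0.828125. Satisfied.


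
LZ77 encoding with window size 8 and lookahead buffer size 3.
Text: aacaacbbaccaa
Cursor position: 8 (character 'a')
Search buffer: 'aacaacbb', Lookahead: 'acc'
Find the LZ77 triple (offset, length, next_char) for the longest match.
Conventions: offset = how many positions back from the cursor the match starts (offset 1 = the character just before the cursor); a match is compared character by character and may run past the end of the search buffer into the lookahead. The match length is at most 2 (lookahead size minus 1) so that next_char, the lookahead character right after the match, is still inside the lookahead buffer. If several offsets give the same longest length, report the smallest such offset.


Try each offset into the search buffer:
  offset=1 (pos 7, char 'b'): match length 0
  offset=2 (pos 6, char 'b'): match length 0
  offset=3 (pos 5, char 'c'): match length 0
  offset=4 (pos 4, char 'a'): match length 2
  offset=5 (pos 3, char 'a'): match length 1
  offset=6 (pos 2, char 'c'): match length 0
  offset=7 (pos 1, char 'a'): match length 2
  offset=8 (pos 0, char 'a'): match length 1
Longest match has length 2, found at offsets 4, 7; take the smallest, offset 4.
next_char = character at position 8 + 2 = 10 -> 'c'

Best match: offset=4, length=2 (matching 'ac' starting at position 4)
LZ77 triple: (4, 2, 'c')


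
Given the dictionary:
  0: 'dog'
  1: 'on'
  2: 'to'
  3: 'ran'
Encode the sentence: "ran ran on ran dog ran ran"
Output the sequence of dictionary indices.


Look up each word in the dictionary:
  'ran' -> 3
  'ran' -> 3
  'on' -> 1
  'ran' -> 3
  'dog' -> 0
  'ran' -> 3
  'ran' -> 3

Encoded: [3, 3, 1, 3, 0, 3, 3]


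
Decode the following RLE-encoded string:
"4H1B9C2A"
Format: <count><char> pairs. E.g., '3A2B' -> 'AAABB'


Expanding each <count><char> pair:
  4H -> 'HHHH'
  1B -> 'B'
  9C -> 'CCCCCCCCC'
  2A -> 'AA'

Decoded = HHHHBCCCCCCCCCAA


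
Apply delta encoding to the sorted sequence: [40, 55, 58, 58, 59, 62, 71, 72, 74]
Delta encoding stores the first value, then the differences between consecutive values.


First value: 40
Deltas:
  55 - 40 = 15
  58 - 55 = 3
  58 - 58 = 0
  59 - 58 = 1
  62 - 59 = 3
  71 - 62 = 9
  72 - 71 = 1
  74 - 72 = 2


Delta encoded: [40, 15, 3, 0, 1, 3, 9, 1, 2]


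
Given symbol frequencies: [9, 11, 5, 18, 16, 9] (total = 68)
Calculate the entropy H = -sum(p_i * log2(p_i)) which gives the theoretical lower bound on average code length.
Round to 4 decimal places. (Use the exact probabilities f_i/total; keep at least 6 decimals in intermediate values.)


Per-symbol terms -p_i * log2(p_i) with p_i = f_i/68:
  p = 9/68 = 0.132353: log2(p) = -2.917538, -p*log2(p) = 0.386145
  p = 11/68 = 0.161765: log2(p) = -2.628031, -p*log2(p) = 0.425123
  p = 5/68 = 0.073529: log2(p) = -3.765535, -p*log2(p) = 0.276878
  p = 18/68 = 0.264706: log2(p) = -1.917538, -p*log2(p) = 0.507584
  p = 16/68 = 0.235294: log2(p) = -2.087463, -p*log2(p) = 0.491168
  p = 9/68 = 0.132353: log2(p) = -2.917538, -p*log2(p) = 0.386145
H = 0.386145 + 0.425123 + 0.276878 + 0.507584 + 0.491168 + 0.386145 = 2.473043

H = 2.473 bits/symbol


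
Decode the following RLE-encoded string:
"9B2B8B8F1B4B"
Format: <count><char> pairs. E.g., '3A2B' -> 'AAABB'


Expanding each <count><char> pair:
  9B -> 'BBBBBBBBB'
  2B -> 'BB'
  8B -> 'BBBBBBBB'
  8F -> 'FFFFFFFF'
  1B -> 'B'
  4B -> 'BBBB'

Decoded = BBBBBBBBBBBBBBBBBBBFFFFFFFFBBBBB
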